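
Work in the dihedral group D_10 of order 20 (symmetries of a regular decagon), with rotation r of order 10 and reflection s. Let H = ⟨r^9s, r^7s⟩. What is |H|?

|⟨r^9s⟩| = 2 and |⟨r^7s⟩| = 2, so |H| is a multiple of lcm(2, 2) = 2 and divides |G| = 20.
Closing under the operation: H = {e, r^2, r^4, r^6, r^8, rs, r^3s, r^5s, r^7s, r^9s}, so |H| = 10.

10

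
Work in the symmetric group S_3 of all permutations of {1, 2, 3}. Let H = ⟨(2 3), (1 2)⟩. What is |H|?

|⟨(2 3)⟩| = 2 and |⟨(1 2)⟩| = 2, so |H| is a multiple of lcm(2, 2) = 2 and divides |G| = 6.
Closing {(2 3), (1 2)} under the group operation gives all of G, so |H| = 6.

6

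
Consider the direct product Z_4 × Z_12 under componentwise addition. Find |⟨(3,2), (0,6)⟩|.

24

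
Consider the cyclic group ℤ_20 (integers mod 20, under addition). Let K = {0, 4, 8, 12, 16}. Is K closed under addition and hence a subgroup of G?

|K| = 5 divides |G| = 20, consistent with Lagrange.
K contains the identity, every element's inverse is in K, and K is closed under +: it is a subgroup.
In fact K = ⟨16⟩.

Yes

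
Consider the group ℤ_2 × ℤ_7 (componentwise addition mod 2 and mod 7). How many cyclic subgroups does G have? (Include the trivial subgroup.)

Each element a generates a cyclic subgroup ⟨a⟩; distinct elements may generate the same one (a cyclic group of order d has φ(d) generators).
Cyclic subgroups by order — order 1: 1; order 2: 1; order 7: 1; order 14: 1.
Total: 4.

4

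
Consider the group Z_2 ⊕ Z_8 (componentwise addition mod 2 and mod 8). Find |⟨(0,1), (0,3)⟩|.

8

|⟨(0,1)⟩| = 8 and |⟨(0,3)⟩| = 8, so |H| is a multiple of lcm(8, 8) = 8 and divides |G| = 16.
Closing under the operation: H = {(0,0), (0,1), (0,2), (0,3), (0,4), (0,5), (0,6), (0,7)}, so |H| = 8.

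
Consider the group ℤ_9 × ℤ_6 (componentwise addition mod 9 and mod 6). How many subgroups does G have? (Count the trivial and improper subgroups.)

|G| = 54, so by Lagrange every subgroup order divides 54. Divisors: 1, 2, 3, 6, 9, 18, 27, 54.
Subgroups by order — order 1: 1; order 2: 1; order 3: 4; order 6: 4; order 9: 4; order 18: 4; order 27: 1; order 54: 1.
Total: 1 + 1 + 4 + 4 + 4 + 4 + 1 + 1 = 20.

20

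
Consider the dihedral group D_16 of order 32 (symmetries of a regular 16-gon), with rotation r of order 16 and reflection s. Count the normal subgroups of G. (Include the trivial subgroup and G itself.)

G has 36 subgroups. Checking conjugation-invariance by order — order 1: 1/1 normal; order 2: 1/17 normal; order 4: 1/9 normal; order 8: 1/5 normal; order 16: 3/3 normal; order 32: 1/1 normal.
Total normal subgroups: 8.

8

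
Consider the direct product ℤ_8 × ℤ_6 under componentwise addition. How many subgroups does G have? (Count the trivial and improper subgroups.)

22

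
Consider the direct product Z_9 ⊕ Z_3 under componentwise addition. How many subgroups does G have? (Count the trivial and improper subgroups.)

|G| = 27, so by Lagrange every subgroup order divides 27. Divisors: 1, 3, 9, 27.
Subgroups by order — order 1: 1; order 3: 4; order 9: 4; order 27: 1.
Total: 1 + 4 + 4 + 1 = 10.

10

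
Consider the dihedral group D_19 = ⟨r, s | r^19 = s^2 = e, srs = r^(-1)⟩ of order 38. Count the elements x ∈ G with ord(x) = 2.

19

Enumerating element orders in G gives 19 elements of order 2.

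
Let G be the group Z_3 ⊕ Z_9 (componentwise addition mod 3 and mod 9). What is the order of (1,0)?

3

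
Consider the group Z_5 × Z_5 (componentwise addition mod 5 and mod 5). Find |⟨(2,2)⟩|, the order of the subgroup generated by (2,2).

The order of (2,2) in Z_5 × Z_5 is lcm(ord(2) in Z_5, ord(2) in Z_5).
ord(2) = 5 and ord(2) = 5, so |⟨(2,2)⟩| = lcm(5, 5) = 5.

5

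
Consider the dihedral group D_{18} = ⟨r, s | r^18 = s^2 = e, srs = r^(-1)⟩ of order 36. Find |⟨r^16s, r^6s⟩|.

18

|⟨r^16s⟩| = 2 and |⟨r^6s⟩| = 2, so |H| is a multiple of lcm(2, 2) = 2 and divides |G| = 36.
Closing under the operation: H = {e, r^2, r^4, r^6, r^8, r^10, r^12, r^14, r^16, s, r^2s, r^4s, r^6s, r^8s, r^10s, r^12s, r^14s, r^16s}, so |H| = 18.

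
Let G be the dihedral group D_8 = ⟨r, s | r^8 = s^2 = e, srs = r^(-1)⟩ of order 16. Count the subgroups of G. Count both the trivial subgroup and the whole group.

19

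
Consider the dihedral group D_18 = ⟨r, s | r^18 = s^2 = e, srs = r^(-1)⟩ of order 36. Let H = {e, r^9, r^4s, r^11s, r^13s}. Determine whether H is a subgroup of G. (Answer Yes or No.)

No

|H| = 5 does not divide |G| = 36, so by Lagrange H is not a subgroup.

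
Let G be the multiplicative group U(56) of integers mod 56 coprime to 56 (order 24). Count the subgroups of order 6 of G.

7

|G| = 24 and 6 | 24, so subgroups of order 6 are possible by Lagrange.
The subgroups of order 6 are: {1, 9, 11, 25, 43, 51}; {1, 5, 9, 13, 25, 45}; {1, 9, 15, 23, 25, 39}; {1, 9, 17, 25, 33, 41}; … (7 in all).
So G has 7 subgroups of order 6.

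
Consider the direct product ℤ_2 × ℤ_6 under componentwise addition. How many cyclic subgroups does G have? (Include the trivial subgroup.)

8

A cyclic subgroup of order d is generated by each of its φ(d) elements of order d, so the cyclic subgroups of order d number (#elements of order d)/φ(d).
Cyclic subgroups by order — order 1: 1; order 2: 3; order 3: 1; order 6: 3.
Total: 8.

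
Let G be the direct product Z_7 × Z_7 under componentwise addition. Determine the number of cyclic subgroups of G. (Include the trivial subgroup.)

Each element a generates a cyclic subgroup ⟨a⟩; distinct elements may generate the same one (a cyclic group of order d has φ(d) generators).
Cyclic subgroups by order — order 1: 1; order 7: 8.
Total: 9.

9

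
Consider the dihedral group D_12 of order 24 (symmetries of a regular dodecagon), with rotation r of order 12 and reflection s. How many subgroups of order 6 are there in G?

|G| = 24 and 6 | 24, so subgroups of order 6 are possible by Lagrange.
The subgroups of order 6 are: {e, r^2, r^4, r^6, r^8, r^10}; {e, r^4, r^8, r^2s, r^6s, r^10s}; {e, r^4, r^8, r^3s, r^7s, r^11s}; {e, r^4, r^8, s, r^4s, r^8s}; … (5 in all).
So G has 5 subgroups of order 6.

5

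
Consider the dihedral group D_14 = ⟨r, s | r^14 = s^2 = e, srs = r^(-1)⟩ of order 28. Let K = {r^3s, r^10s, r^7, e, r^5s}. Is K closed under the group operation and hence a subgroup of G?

|K| = 5 does not divide |G| = 28, so by Lagrange K is not a subgroup.

No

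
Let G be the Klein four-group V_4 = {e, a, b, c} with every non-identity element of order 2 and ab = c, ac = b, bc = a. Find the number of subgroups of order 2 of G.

3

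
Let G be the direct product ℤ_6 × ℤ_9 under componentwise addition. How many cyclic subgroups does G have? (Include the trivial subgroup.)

16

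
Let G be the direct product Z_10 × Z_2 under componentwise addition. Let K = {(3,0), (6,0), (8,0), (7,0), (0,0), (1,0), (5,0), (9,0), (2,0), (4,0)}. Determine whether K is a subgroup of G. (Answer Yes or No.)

Yes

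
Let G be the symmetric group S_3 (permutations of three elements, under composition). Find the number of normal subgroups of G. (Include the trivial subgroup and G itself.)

G has 6 subgroups. Checking conjugation-invariance by order — order 1: 1/1 normal; order 2: 0/3 normal; order 3: 1/1 normal; order 6: 1/1 normal.
Total normal subgroups: 3.

3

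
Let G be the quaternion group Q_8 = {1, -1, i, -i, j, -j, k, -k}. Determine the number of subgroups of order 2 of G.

|G| = 8 and 2 | 8, so subgroups of order 2 are possible by Lagrange.
The subgroups of order 2 are: {1, -1}.
So G has 1 subgroup of order 2.

1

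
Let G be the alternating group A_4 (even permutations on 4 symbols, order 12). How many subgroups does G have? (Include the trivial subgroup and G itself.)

|G| = 12, so by Lagrange every subgroup order divides 12. Divisors: 1, 2, 3, 4, 6, 12.
Subgroups by order — order 1: 1; order 2: 3; order 3: 4; order 4: 1; order 6: 0; order 12: 1.
Total: 1 + 3 + 4 + 1 + 0 + 1 = 10.

10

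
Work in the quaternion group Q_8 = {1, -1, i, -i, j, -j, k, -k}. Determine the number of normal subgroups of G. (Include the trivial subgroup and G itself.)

6

G has 6 subgroups. Checking conjugation-invariance by order — order 1: 1/1 normal; order 2: 1/1 normal; order 4: 3/3 normal; order 8: 1/1 normal.
Total normal subgroups: 6.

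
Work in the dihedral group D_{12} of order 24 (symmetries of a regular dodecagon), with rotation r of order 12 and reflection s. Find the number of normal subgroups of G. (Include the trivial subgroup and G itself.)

G has 34 subgroups. Checking conjugation-invariance by order — order 1: 1/1 normal; order 2: 1/13 normal; order 3: 1/1 normal; order 4: 1/7 normal; order 6: 1/5 normal; order 8: 0/3 normal; order 12: 3/3 normal; order 24: 1/1 normal.
Total normal subgroups: 9.

9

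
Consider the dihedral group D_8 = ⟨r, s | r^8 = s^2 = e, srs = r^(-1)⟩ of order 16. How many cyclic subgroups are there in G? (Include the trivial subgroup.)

12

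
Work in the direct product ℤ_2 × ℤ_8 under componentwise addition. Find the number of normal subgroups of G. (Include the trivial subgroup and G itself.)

11

G is abelian, so every subgroup is normal.
G has 11 subgroups in total, hence 11 normal subgroups.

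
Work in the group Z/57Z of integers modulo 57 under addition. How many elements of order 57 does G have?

36

In a cyclic group of order 57, the number of elements of order d (for d | 57) is φ(d).
φ(57) = 36.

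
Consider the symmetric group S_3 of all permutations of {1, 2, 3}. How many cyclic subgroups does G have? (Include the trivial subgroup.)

5

A cyclic subgroup of order d is generated by each of its φ(d) elements of order d, so the cyclic subgroups of order d number (#elements of order d)/φ(d).
Cyclic subgroups by order — order 1: 1; order 2: 3; order 3: 1.
Total: 5.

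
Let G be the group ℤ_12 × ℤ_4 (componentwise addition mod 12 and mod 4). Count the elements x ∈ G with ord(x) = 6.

6

An element (a,b) has order lcm(ord(a), ord(b)); count pairs with lcm equal to 6.
Enumerating gives 6 such elements.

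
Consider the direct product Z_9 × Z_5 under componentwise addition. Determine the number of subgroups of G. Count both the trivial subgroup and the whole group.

6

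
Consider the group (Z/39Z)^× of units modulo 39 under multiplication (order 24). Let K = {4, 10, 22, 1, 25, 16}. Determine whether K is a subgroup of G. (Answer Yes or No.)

Yes

|K| = 6 divides |G| = 24, consistent with Lagrange.
K contains the identity, every element's inverse is in K, and K is closed under ·: it is a subgroup.
In fact K = ⟨4⟩.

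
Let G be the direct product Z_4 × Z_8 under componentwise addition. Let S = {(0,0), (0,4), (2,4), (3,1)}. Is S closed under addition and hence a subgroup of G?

No

(3,1) ∈ S but its inverse (1,7) ∉ S, so S is not a subgroup.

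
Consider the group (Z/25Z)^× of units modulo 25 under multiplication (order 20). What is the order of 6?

Compute successive powers of 6 mod 25: 6, 11, 16, 21, 1; 6^5 ≡ 1 (mod 25).
So |⟨6⟩| = 5.

5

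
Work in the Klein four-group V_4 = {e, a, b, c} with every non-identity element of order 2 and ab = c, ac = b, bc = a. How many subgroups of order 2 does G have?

3

|G| = 4 and 2 | 4, so subgroups of order 2 are possible by Lagrange.
The subgroups of order 2 are: {e, a}; {e, b}; {e, c}.
So G has 3 subgroups of order 2.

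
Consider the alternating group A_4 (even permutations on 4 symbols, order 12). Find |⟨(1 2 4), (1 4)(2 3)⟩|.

12

|⟨(1 2 4)⟩| = 3 and |⟨(1 4)(2 3)⟩| = 2, so |H| is a multiple of lcm(3, 2) = 6 and divides |G| = 12.
Closing {(1 2 4), (1 4)(2 3)} under the group operation gives all of G, so |H| = 12.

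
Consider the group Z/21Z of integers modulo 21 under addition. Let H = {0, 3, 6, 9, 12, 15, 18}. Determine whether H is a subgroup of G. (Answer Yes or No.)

|H| = 7 divides |G| = 21, consistent with Lagrange.
H contains the identity, every element's inverse is in H, and H is closed under +: it is a subgroup.
In fact H = ⟨18⟩.

Yes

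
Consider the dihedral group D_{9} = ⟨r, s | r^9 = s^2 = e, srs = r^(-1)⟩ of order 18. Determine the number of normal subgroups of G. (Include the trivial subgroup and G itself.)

G has 16 subgroups. Checking conjugation-invariance by order — order 1: 1/1 normal; order 2: 0/9 normal; order 3: 1/1 normal; order 6: 0/3 normal; order 9: 1/1 normal; order 18: 1/1 normal.
Total normal subgroups: 4.

4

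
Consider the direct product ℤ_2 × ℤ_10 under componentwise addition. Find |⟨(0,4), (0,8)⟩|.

5

|⟨(0,4)⟩| = 5 and |⟨(0,8)⟩| = 5, so |H| is a multiple of lcm(5, 5) = 5 and divides |G| = 20.
Closing under the operation: H = {(0,0), (0,2), (0,4), (0,6), (0,8)}, so |H| = 5.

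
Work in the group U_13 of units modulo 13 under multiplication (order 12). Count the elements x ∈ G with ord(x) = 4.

The elements of order 4 are: 5, 8.
That's 2.

2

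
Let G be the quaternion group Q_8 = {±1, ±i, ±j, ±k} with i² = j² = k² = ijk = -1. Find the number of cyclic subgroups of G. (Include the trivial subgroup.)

5

Each element a generates a cyclic subgroup ⟨a⟩; distinct elements may generate the same one (a cyclic group of order d has φ(d) generators).
Cyclic subgroups by order — order 1: 1; order 2: 1; order 4: 3.
Total: 5.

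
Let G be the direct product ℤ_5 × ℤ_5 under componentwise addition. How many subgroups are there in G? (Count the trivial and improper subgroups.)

8

|G| = 25, so by Lagrange every subgroup order divides 25. Divisors: 1, 5, 25.
Subgroups by order — order 1: 1; order 5: 6; order 25: 1.
Total: 1 + 6 + 1 = 8.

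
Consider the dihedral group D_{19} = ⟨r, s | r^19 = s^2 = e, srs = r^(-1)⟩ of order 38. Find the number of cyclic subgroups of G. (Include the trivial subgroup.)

21

Each element a generates a cyclic subgroup ⟨a⟩; distinct elements may generate the same one (a cyclic group of order d has φ(d) generators).
Cyclic subgroups by order — order 1: 1; order 2: 19; order 19: 1.
Total: 21.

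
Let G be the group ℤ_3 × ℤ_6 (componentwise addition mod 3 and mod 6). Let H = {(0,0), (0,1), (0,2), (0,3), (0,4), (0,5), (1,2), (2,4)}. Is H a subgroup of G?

No

|H| = 8 does not divide |G| = 18, so by Lagrange H is not a subgroup.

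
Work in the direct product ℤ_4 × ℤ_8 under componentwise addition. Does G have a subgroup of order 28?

28 does not divide |G| = 32, so by Lagrange no subgroup of order 28 exists.

No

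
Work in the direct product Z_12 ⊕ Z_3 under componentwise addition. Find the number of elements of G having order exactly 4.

An element (a,b) has order lcm(ord(a), ord(b)); count pairs with lcm equal to 4.
Enumerating gives 2 such elements.

2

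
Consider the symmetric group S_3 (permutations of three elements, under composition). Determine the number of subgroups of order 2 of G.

|G| = 6 and 2 | 6, so subgroups of order 2 are possible by Lagrange.
The subgroups of order 2 are: {e, (1 2)}; {e, (1 3)}; {e, (2 3)}.
So G has 3 subgroups of order 2.

3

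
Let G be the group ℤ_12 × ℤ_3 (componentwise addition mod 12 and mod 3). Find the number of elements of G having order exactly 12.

An element (a,b) has order lcm(ord(a), ord(b)); count pairs with lcm equal to 12.
Enumerating gives 16 such elements.

16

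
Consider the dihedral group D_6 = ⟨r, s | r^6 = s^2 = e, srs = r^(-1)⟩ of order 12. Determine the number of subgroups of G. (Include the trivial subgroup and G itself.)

|G| = 12, so by Lagrange every subgroup order divides 12. Divisors: 1, 2, 3, 4, 6, 12.
Subgroups by order — order 1: 1; order 2: 7; order 3: 1; order 4: 3; order 6: 3; order 12: 1.
Total: 1 + 7 + 1 + 3 + 3 + 1 = 16.

16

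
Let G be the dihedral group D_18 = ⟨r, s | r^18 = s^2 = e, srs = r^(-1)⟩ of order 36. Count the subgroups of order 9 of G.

1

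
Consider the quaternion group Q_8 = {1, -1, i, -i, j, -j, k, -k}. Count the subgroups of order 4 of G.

3

|G| = 8 and 4 | 8, so subgroups of order 4 are possible by Lagrange.
The subgroups of order 4 are: {1, -1, i, -i}; {1, -1, j, -j}; {1, -1, k, -k}.
So G has 3 subgroups of order 4.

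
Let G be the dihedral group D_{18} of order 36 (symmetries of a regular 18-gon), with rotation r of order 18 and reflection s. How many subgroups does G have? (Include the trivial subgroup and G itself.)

|G| = 36, so by Lagrange every subgroup order divides 36. Divisors: 1, 2, 3, 4, 6, 9, 12, 18, 36.
Subgroups by order — order 1: 1; order 2: 19; order 3: 1; order 4: 9; order 6: 7; order 9: 1; order 12: 3; order 18: 3; order 36: 1.
Total: 1 + 19 + 1 + 9 + 7 + 1 + 3 + 3 + 1 = 45.

45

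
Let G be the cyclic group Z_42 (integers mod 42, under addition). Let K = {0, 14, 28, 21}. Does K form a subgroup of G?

No

|K| = 4 does not divide |G| = 42, so by Lagrange K is not a subgroup.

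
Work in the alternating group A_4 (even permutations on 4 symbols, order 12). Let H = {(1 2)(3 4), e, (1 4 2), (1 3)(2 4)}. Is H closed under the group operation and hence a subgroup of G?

No

(1 4 2) ∈ H but its inverse (1 2 4) ∉ H, so H is not a subgroup.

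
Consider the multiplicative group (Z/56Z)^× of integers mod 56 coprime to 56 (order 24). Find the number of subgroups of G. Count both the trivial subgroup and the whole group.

32

|G| = 24, so by Lagrange every subgroup order divides 24. Divisors: 1, 2, 3, 4, 6, 8, 12, 24.
Subgroups by order — order 1: 1; order 2: 7; order 3: 1; order 4: 7; order 6: 7; order 8: 1; order 12: 7; order 24: 1.
Total: 1 + 7 + 1 + 7 + 7 + 1 + 7 + 1 = 32.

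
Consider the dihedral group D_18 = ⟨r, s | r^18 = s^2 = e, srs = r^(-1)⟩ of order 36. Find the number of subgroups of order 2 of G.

19

|G| = 36 and 2 | 36, so subgroups of order 2 are possible by Lagrange.
The subgroups of order 2 are: {e, r^10s}; {e, r^11s}; {e, r^12s}; {e, r^13s}; … (19 in all).
So G has 19 subgroups of order 2.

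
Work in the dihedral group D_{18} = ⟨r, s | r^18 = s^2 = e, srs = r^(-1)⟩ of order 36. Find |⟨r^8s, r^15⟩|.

12

|⟨r^8s⟩| = 2 and |⟨r^15⟩| = 6, so |H| is a multiple of lcm(2, 6) = 6 and divides |G| = 36.
Closing under the operation: H = {e, r^3, r^6, r^9, r^12, r^15, r^2s, r^5s, r^8s, r^11s, r^14s, r^17s}, so |H| = 12.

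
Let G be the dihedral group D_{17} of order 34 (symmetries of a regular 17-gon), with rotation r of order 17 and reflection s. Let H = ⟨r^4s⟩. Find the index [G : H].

17

|⟨r^4s⟩| = 2 and |G| = 34.
By Lagrange, [G : H] = |G|/|H| = 34/2 = 17.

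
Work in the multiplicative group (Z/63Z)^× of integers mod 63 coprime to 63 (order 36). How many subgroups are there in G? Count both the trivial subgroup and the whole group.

|G| = 36, so by Lagrange every subgroup order divides 36. Divisors: 1, 2, 3, 4, 6, 9, 12, 18, 36.
Subgroups by order — order 1: 1; order 2: 3; order 3: 4; order 4: 1; order 6: 12; order 9: 1; order 12: 4; order 18: 3; order 36: 1.
Total: 1 + 3 + 4 + 1 + 12 + 1 + 4 + 3 + 1 = 30.

30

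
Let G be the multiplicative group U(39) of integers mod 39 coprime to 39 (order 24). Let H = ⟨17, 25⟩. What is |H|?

12

|⟨17⟩| = 6 and |⟨25⟩| = 2, so |H| is a multiple of lcm(6, 2) = 6 and divides |G| = 24.
Closing under the operation: H = {1, 4, 10, 14, 16, 17, 22, 23, 25, 29, 35, 38}, so |H| = 12.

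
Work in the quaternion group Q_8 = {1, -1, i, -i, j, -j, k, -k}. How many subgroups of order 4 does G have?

3

|G| = 8 and 4 | 8, so subgroups of order 4 are possible by Lagrange.
The subgroups of order 4 are: {1, -1, i, -i}; {1, -1, j, -j}; {1, -1, k, -k}.
So G has 3 subgroups of order 4.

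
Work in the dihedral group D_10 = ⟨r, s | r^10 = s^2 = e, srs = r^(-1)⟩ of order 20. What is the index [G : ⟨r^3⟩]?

|⟨r^3⟩| = 10 and |G| = 20.
By Lagrange, [G : H] = |G|/|H| = 20/10 = 2.

2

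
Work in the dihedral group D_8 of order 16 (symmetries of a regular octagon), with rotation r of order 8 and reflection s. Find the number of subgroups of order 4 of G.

|G| = 16 and 4 | 16, so subgroups of order 4 are possible by Lagrange.
The subgroups of order 4 are: {e, r^2, r^4, r^6}; {e, r^4, r^2s, r^6s}; {e, r^4, r^3s, r^7s}; {e, r^4, s, r^4s}; … (5 in all).
So G has 5 subgroups of order 4.

5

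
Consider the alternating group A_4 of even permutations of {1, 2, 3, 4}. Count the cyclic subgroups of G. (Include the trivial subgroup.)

8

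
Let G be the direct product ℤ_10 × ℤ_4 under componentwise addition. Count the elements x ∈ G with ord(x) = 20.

An element (a,b) has order lcm(ord(a), ord(b)); count pairs with lcm equal to 20.
Enumerating gives 16 such elements.

16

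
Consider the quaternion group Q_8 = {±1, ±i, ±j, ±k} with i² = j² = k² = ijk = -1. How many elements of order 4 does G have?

The elements of order 4 are: i, -i, j, -j, k, -k.
That's 6.

6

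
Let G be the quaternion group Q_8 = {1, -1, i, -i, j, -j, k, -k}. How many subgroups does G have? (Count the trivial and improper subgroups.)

|G| = 8, so by Lagrange every subgroup order divides 8. Divisors: 1, 2, 4, 8.
Subgroups by order — order 1: 1; order 2: 1; order 4: 3; order 8: 1.
Total: 1 + 1 + 3 + 1 = 6.

6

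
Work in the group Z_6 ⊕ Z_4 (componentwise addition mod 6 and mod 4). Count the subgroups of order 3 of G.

1

|G| = 24 and 3 | 24, so subgroups of order 3 are possible by Lagrange.
The subgroups of order 3 are: {(0,0), (2,0), (4,0)}.
So G has 1 subgroup of order 3.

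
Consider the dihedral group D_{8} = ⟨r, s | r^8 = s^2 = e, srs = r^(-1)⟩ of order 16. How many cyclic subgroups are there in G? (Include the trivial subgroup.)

12

Group the elements of G by the cyclic subgroup they generate; each cyclic subgroup of order d accounts for φ(d) elements.
Cyclic subgroups by order — order 1: 1; order 2: 9; order 4: 1; order 8: 1.
Total: 12.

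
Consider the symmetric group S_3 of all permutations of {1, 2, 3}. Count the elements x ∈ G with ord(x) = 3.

2

The elements of order 3 are: (1 2 3), (1 3 2).
That's 2.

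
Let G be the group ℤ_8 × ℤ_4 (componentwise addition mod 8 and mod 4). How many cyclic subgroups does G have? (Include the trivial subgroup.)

14

Group the elements of G by the cyclic subgroup they generate; each cyclic subgroup of order d accounts for φ(d) elements.
Cyclic subgroups by order — order 1: 1; order 2: 3; order 4: 6; order 8: 4.
Total: 14.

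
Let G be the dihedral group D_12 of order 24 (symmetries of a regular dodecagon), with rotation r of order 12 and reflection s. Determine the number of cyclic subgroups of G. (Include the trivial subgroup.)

18

Group the elements of G by the cyclic subgroup they generate; each cyclic subgroup of order d accounts for φ(d) elements.
Cyclic subgroups by order — order 1: 1; order 2: 13; order 3: 1; order 4: 1; order 6: 1; order 12: 1.
Total: 18.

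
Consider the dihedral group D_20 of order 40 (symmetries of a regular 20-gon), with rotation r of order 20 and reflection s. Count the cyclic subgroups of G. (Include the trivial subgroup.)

26

A cyclic subgroup of order d is generated by each of its φ(d) elements of order d, so the cyclic subgroups of order d number (#elements of order d)/φ(d).
Cyclic subgroups by order — order 1: 1; order 2: 21; order 4: 1; order 5: 1; order 10: 1; order 20: 1.
Total: 26.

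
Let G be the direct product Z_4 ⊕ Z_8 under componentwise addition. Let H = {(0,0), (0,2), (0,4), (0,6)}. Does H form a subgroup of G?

|H| = 4 divides |G| = 32, consistent with Lagrange.
H contains the identity, every element's inverse is in H, and H is closed under +: it is a subgroup.
In fact H = ⟨(0,2)⟩.

Yes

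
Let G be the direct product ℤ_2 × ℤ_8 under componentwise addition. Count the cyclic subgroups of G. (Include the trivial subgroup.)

Each element a generates a cyclic subgroup ⟨a⟩; distinct elements may generate the same one (a cyclic group of order d has φ(d) generators).
Cyclic subgroups by order — order 1: 1; order 2: 3; order 4: 2; order 8: 2.
Total: 8.

8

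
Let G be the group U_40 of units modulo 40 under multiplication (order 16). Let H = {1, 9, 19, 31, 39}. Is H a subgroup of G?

No

|H| = 5 does not divide |G| = 16, so by Lagrange H is not a subgroup.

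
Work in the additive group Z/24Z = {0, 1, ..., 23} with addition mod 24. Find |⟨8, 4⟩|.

6

|⟨8⟩| = 3 and |⟨4⟩| = 6, so |H| is a multiple of lcm(3, 6) = 6 and divides |G| = 24.
Closing under the operation: H = {0, 4, 8, 12, 16, 20}, so |H| = 6.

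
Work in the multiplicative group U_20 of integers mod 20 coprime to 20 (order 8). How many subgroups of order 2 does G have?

3

|G| = 8 and 2 | 8, so subgroups of order 2 are possible by Lagrange.
The subgroups of order 2 are: {1, 11}; {1, 19}; {1, 9}.
So G has 3 subgroups of order 2.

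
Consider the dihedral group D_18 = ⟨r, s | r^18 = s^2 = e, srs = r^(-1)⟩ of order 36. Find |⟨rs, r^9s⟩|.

18

|⟨rs⟩| = 2 and |⟨r^9s⟩| = 2, so |H| is a multiple of lcm(2, 2) = 2 and divides |G| = 36.
Closing under the operation: H = {e, r^2, r^4, r^6, r^8, r^10, r^12, r^14, r^16, rs, r^3s, r^5s, r^7s, r^9s, r^11s, r^13s, r^15s, r^17s}, so |H| = 18.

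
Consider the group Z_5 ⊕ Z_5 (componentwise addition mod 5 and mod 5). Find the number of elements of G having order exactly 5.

An element (a,b) has order lcm(ord(a), ord(b)); count pairs with lcm equal to 5.
Enumerating gives 24 such elements.

24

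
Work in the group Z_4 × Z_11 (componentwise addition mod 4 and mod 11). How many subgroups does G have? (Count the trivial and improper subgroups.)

6

|G| = 44, so by Lagrange every subgroup order divides 44. Divisors: 1, 2, 4, 11, 22, 44.
Subgroups by order — order 1: 1; order 2: 1; order 4: 1; order 11: 1; order 22: 1; order 44: 1.
Total: 1 + 1 + 1 + 1 + 1 + 1 = 6.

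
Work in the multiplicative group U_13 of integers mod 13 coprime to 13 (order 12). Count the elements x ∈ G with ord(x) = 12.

4

The elements of order 12 are: 2, 6, 7, 11.
That's 4.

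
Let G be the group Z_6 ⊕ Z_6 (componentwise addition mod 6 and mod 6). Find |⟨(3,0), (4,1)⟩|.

|⟨(3,0)⟩| = 2 and |⟨(4,1)⟩| = 6, so |H| is a multiple of lcm(2, 6) = 6 and divides |G| = 36.
Closing under the operation: H = {(0,0), (0,3), (1,1), (1,4), (2,2), (2,5), (3,0), (3,3), (4,1), (4,4), (5,2), (5,5)}, so |H| = 12.

12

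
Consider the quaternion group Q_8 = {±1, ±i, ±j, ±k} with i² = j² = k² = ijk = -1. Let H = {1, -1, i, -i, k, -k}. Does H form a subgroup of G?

No

|H| = 6 does not divide |G| = 8, so by Lagrange H is not a subgroup.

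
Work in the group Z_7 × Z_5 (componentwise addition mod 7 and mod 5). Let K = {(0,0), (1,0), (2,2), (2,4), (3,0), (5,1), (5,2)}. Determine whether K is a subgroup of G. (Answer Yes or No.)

No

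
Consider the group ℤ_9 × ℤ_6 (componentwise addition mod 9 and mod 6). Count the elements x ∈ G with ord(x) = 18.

18

An element (a,b) has order lcm(ord(a), ord(b)); count pairs with lcm equal to 18.
Enumerating gives 18 such elements.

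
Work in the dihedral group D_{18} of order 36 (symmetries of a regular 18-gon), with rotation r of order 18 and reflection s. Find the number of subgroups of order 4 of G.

9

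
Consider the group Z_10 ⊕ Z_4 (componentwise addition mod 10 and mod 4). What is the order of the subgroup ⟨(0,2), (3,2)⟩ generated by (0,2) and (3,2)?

20

|⟨(0,2)⟩| = 2 and |⟨(3,2)⟩| = 10, so |H| is a multiple of lcm(2, 10) = 10 and divides |G| = 40.
Closing under the operation: H = {(0,0), (0,2), (1,0), (1,2), (2,0), (2,2), (3,0), (3,2), (4,0), (4,2), (5,0), (5,2), (6,0), (6,2), (7,0), (7,2), (8,0), (8,2), (9,0), (9,2)}, so |H| = 20.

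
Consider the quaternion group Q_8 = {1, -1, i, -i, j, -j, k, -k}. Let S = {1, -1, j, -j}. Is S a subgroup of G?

|S| = 4 divides |G| = 8, consistent with Lagrange.
S contains the identity, every element's inverse is in S, and S is closed under ·: it is a subgroup.
In fact S = ⟨j⟩.

Yes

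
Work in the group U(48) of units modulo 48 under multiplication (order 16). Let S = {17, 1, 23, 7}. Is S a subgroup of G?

Yes

|S| = 4 divides |G| = 16, consistent with Lagrange.
S contains the identity, every element's inverse is in S, and S is closed under ·: it is a subgroup.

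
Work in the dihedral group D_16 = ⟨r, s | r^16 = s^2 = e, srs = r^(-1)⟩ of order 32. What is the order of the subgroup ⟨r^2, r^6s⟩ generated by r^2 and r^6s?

16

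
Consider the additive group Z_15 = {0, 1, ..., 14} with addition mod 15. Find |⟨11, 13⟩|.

15

|⟨11⟩| = 15 and |⟨13⟩| = 15, so |H| is a multiple of lcm(15, 15) = 15 and divides |G| = 15.
Closing {11, 13} under the group operation gives all of G, so |H| = 15.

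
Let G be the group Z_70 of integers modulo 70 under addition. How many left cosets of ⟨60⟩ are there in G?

10

|⟨60⟩| = 7 and |G| = 70.
By Lagrange, [G : H] = |G|/|H| = 70/7 = 10.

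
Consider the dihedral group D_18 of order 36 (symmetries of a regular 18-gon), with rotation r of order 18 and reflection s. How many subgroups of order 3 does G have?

|G| = 36 and 3 | 36, so subgroups of order 3 are possible by Lagrange.
The subgroups of order 3 are: {e, r^6, r^12}.
So G has 1 subgroup of order 3.

1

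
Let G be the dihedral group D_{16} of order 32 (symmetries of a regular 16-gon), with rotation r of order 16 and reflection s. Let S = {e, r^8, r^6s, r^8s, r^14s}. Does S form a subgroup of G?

No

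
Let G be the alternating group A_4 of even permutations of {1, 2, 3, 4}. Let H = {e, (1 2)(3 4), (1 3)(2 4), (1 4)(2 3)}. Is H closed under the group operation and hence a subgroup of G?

Yes

|H| = 4 divides |G| = 12, consistent with Lagrange.
H contains the identity, every element's inverse is in H, and H is closed under ∘: it is a subgroup.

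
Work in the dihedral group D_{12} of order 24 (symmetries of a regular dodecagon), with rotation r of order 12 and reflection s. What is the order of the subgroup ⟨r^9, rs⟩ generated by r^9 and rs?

8

|⟨r^9⟩| = 4 and |⟨rs⟩| = 2, so |H| is a multiple of lcm(4, 2) = 4 and divides |G| = 24.
Closing under the operation: H = {e, r^3, r^6, r^9, rs, r^4s, r^7s, r^10s}, so |H| = 8.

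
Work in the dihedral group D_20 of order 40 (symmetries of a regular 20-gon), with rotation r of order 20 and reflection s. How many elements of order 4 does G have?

2

The elements of order 4 are: r^5, r^15.
That's 2.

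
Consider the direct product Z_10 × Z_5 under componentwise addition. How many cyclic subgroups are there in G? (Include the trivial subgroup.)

Each element a generates a cyclic subgroup ⟨a⟩; distinct elements may generate the same one (a cyclic group of order d has φ(d) generators).
Cyclic subgroups by order — order 1: 1; order 2: 1; order 5: 6; order 10: 6.
Total: 14.

14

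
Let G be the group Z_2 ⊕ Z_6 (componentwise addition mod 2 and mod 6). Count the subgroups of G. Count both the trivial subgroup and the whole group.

10

|G| = 12, so by Lagrange every subgroup order divides 12. Divisors: 1, 2, 3, 4, 6, 12.
Subgroups by order — order 1: 1; order 2: 3; order 3: 1; order 4: 1; order 6: 3; order 12: 1.
Total: 1 + 3 + 1 + 1 + 3 + 1 = 10.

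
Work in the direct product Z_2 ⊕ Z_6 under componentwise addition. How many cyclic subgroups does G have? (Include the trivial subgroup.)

8

A cyclic subgroup of order d is generated by each of its φ(d) elements of order d, so the cyclic subgroups of order d number (#elements of order d)/φ(d).
Cyclic subgroups by order — order 1: 1; order 2: 3; order 3: 1; order 6: 3.
Total: 8.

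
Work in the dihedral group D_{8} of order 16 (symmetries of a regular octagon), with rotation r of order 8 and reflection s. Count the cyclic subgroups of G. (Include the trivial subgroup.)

12

Each element a generates a cyclic subgroup ⟨a⟩; distinct elements may generate the same one (a cyclic group of order d has φ(d) generators).
Cyclic subgroups by order — order 1: 1; order 2: 9; order 4: 1; order 8: 1.
Total: 12.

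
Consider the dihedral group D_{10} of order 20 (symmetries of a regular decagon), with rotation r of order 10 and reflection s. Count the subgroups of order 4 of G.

5

|G| = 20 and 4 | 20, so subgroups of order 4 are possible by Lagrange.
The subgroups of order 4 are: {e, r^5, r^2s, r^7s}; {e, r^5, r^3s, r^8s}; {e, r^5, r^4s, r^9s}; {e, r^5, s, r^5s}; … (5 in all).
So G has 5 subgroups of order 4.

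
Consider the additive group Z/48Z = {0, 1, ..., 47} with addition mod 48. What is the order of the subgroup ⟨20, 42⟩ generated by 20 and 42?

24

|⟨20⟩| = 12 and |⟨42⟩| = 8, so |H| is a multiple of lcm(12, 8) = 24 and divides |G| = 48.
Closing under the operation: H = {0, 2, 4, 6, 8, 10, 12, 14, 16, 18, 20, 22, 24, 26, 28, 30, 32, 34, 36, 38, 40, 42, 44, 46}, so |H| = 24.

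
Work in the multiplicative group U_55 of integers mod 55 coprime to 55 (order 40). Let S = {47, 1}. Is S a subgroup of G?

47 ∈ S but its inverse 48 ∉ S, so S is not a subgroup.

No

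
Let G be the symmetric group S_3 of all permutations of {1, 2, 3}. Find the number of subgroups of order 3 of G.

|G| = 6 and 3 | 6, so subgroups of order 3 are possible by Lagrange.
The subgroups of order 3 are: {e, (1 2 3), (1 3 2)}.
So G has 1 subgroup of order 3.

1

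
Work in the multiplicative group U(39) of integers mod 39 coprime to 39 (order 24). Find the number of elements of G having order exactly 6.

The elements of order 6 are: 4, 10, 17, 23, 29, 35.
That's 6.

6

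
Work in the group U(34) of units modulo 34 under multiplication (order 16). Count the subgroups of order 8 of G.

|G| = 16 and 8 | 16, so subgroups of order 8 are possible by Lagrange.
The subgroups of order 8 are: {1, 9, 13, 15, 19, 21, 25, 33}.
So G has 1 subgroup of order 8.

1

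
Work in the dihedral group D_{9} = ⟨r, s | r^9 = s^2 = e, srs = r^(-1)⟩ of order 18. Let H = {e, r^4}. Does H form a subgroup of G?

r^4 ∈ H but its inverse r^5 ∉ H, so H is not a subgroup.

No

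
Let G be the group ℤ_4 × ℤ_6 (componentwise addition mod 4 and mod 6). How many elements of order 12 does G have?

8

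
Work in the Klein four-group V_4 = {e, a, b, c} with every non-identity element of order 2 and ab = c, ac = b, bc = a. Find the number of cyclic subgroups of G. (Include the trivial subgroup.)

Each element a generates a cyclic subgroup ⟨a⟩; distinct elements may generate the same one (a cyclic group of order d has φ(d) generators).
Cyclic subgroups by order — order 1: 1; order 2: 3.
Total: 4.

4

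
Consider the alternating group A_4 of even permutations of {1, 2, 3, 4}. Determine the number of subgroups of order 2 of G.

|G| = 12 and 2 | 12, so subgroups of order 2 are possible by Lagrange.
The subgroups of order 2 are: {e, (1 2)(3 4)}; {e, (1 3)(2 4)}; {e, (1 4)(2 3)}.
So G has 3 subgroups of order 2.

3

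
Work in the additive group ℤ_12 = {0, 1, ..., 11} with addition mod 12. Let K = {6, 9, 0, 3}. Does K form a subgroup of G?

Yes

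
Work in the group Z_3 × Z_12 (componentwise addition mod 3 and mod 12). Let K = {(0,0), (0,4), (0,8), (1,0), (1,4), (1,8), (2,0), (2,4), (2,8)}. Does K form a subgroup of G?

Yes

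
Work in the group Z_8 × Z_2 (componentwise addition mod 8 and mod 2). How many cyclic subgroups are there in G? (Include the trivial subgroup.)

Group the elements of G by the cyclic subgroup they generate; each cyclic subgroup of order d accounts for φ(d) elements.
Cyclic subgroups by order — order 1: 1; order 2: 3; order 4: 2; order 8: 2.
Total: 8.

8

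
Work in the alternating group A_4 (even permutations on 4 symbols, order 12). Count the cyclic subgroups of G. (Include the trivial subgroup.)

8

A cyclic subgroup of order d is generated by each of its φ(d) elements of order d, so the cyclic subgroups of order d number (#elements of order d)/φ(d).
Cyclic subgroups by order — order 1: 1; order 2: 3; order 3: 4.
Total: 8.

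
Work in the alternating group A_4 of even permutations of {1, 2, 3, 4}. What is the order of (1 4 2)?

Computing powers of (1 4 2): the smallest k with ((1 4 2))^k = e is k = 3.

3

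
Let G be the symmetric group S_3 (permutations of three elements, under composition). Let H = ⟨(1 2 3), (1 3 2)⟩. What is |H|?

|⟨(1 2 3)⟩| = 3 and |⟨(1 3 2)⟩| = 3, so |H| is a multiple of lcm(3, 3) = 3 and divides |G| = 6.
Closing under the operation: H = {e, (1 2 3), (1 3 2)}, so |H| = 3.

3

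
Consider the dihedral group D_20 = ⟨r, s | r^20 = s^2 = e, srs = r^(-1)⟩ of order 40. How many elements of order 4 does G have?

2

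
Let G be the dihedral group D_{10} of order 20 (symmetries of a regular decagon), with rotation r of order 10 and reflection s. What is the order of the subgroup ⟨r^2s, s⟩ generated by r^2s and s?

|⟨r^2s⟩| = 2 and |⟨s⟩| = 2, so |H| is a multiple of lcm(2, 2) = 2 and divides |G| = 20.
Closing under the operation: H = {e, r^2, r^4, r^6, r^8, s, r^2s, r^4s, r^6s, r^8s}, so |H| = 10.

10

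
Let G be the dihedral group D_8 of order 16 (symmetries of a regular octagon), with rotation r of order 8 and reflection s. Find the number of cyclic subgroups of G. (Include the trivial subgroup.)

A cyclic subgroup of order d is generated by each of its φ(d) elements of order d, so the cyclic subgroups of order d number (#elements of order d)/φ(d).
Cyclic subgroups by order — order 1: 1; order 2: 9; order 4: 1; order 8: 1.
Total: 12.

12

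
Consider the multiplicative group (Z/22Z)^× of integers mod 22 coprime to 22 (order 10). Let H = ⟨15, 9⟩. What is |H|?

5

|⟨15⟩| = 5 and |⟨9⟩| = 5, so |H| is a multiple of lcm(5, 5) = 5 and divides |G| = 10.
Closing under the operation: H = {1, 3, 5, 9, 15}, so |H| = 5.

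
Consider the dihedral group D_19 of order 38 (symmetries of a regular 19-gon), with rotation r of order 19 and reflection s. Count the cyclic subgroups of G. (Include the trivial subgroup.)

21

Group the elements of G by the cyclic subgroup they generate; each cyclic subgroup of order d accounts for φ(d) elements.
Cyclic subgroups by order — order 1: 1; order 2: 19; order 19: 1.
Total: 21.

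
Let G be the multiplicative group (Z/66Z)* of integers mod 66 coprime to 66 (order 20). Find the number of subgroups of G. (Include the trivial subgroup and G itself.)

10

|G| = 20, so by Lagrange every subgroup order divides 20. Divisors: 1, 2, 4, 5, 10, 20.
Subgroups by order — order 1: 1; order 2: 3; order 4: 1; order 5: 1; order 10: 3; order 20: 1.
Total: 1 + 3 + 1 + 1 + 3 + 1 = 10.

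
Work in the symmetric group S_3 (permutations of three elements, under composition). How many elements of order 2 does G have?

The elements of order 2 are: (2 3), (1 2), (1 3).
That's 3.

3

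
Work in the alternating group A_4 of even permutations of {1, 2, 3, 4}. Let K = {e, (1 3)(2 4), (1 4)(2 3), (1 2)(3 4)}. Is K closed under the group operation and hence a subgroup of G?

Yes

|K| = 4 divides |G| = 12, consistent with Lagrange.
K contains the identity, every element's inverse is in K, and K is closed under ∘: it is a subgroup.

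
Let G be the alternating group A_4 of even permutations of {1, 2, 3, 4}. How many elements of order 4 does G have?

No element of G has order 4 (even though 4 | 12).

0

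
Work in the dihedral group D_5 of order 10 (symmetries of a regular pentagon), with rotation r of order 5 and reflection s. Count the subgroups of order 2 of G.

|G| = 10 and 2 | 10, so subgroups of order 2 are possible by Lagrange.
The subgroups of order 2 are: {e, r^2s}; {e, r^3s}; {e, r^4s}; {e, rs}; … (5 in all).
So G has 5 subgroups of order 2.

5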